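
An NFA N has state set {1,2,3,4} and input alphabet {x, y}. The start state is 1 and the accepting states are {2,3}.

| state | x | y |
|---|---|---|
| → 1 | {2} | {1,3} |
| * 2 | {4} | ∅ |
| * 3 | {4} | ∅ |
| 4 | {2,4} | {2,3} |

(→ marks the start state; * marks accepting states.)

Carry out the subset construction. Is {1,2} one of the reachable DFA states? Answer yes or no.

Start state of the DFA: {1}.
{1} --x--> {2}  [new]
{1} --y--> {1,3}  [new]
{2} --x--> {4}  [new]
{2} --y--> ∅  [new]
{1,3} --x--> {2,4}  [new]
{1,3} --y--> {1,3}  [seen]
{4} --x--> {2,4}  [seen]
{4} --y--> {2,3}  [new]
∅ --x--> ∅  [seen]
∅ --y--> ∅  [seen]
{2,4} --x--> {2,4}  [seen]
{2,4} --y--> {2,3}  [seen]
{2,3} --x--> {4}  [seen]
{2,3} --y--> ∅  [seen]
Reachable DFA states: {1}, {2}, {1,3}, {4}, ∅, {2,4}, {2,3}.
{1,2} is not among them.

no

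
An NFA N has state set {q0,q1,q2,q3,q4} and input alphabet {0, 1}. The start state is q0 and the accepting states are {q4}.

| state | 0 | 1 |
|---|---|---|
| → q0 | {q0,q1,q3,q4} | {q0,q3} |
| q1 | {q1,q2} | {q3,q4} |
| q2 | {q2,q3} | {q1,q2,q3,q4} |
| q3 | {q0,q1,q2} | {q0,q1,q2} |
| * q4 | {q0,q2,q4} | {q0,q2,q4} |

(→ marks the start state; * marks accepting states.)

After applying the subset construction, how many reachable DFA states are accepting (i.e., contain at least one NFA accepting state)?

2

Start state of the DFA: {q0}.
{q0} --0--> {q0,q1,q3,q4}  [new]
{q0} --1--> {q0,q3}  [new]
{q0,q1,q3,q4} --0--> {q0,q1,q2,q3,q4}  [new]
{q0,q1,q3,q4} --1--> {q0,q1,q2,q3,q4}  [seen]
{q0,q3} --0--> {q0,q1,q2,q3,q4}  [seen]
{q0,q3} --1--> {q0,q1,q2,q3}  [new]
{q0,q1,q2,q3,q4} --0--> {q0,q1,q2,q3,q4}  [seen]
{q0,q1,q2,q3,q4} --1--> {q0,q1,q2,q3,q4}  [seen]
{q0,q1,q2,q3} --0--> {q0,q1,q2,q3,q4}  [seen]
{q0,q1,q2,q3} --1--> {q0,q1,q2,q3,q4}  [seen]
Reachable DFA states: {q0}, {q0,q1,q3,q4}, {q0,q3}, {q0,q1,q2,q3,q4}, {q0,q1,q2,q3}.
Accepting DFA states (contain an NFA accepting state): {q0,q1,q3,q4}, {q0,q1,q2,q3,q4}.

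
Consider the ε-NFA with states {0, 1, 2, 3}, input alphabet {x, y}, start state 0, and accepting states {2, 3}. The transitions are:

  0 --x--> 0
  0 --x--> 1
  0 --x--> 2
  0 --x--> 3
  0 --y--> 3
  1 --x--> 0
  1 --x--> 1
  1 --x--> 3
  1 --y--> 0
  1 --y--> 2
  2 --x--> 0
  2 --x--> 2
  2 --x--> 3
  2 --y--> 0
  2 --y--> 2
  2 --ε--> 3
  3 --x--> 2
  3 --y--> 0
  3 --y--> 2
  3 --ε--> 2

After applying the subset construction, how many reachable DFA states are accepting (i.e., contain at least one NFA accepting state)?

Start state of the DFA: {0} (ε-closure of the NFA start).
{0} --x--> {0, 1, 2, 3}  [new]
{0} --y--> {2, 3}  [new]
{0, 1, 2, 3} --x--> {0, 1, 2, 3}  [seen]
{0, 1, 2, 3} --y--> {0, 2, 3}  [new]
{2, 3} --x--> {0, 2, 3}  [seen]
{2, 3} --y--> {0, 2, 3}  [seen]
{0, 2, 3} --x--> {0, 1, 2, 3}  [seen]
{0, 2, 3} --y--> {0, 2, 3}  [seen]
Reachable DFA states: {0}, {0, 1, 2, 3}, {2, 3}, {0, 2, 3}.
Accepting DFA states (contain an NFA accepting state): {0, 1, 2, 3}, {2, 3}, {0, 2, 3}.

3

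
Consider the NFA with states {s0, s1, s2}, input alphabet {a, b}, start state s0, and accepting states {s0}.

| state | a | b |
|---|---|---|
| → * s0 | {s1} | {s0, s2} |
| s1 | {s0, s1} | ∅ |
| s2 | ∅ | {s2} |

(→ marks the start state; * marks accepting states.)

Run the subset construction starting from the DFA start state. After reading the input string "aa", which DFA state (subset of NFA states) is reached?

{s0, s1}

Start: {s0}.
δ(s0,a) = {s1}.
Union: {s1}.
After a: {s1}.
δ(s1,a) = {s0, s1}.
Union: {s0, s1}.
After a: {s0, s1}.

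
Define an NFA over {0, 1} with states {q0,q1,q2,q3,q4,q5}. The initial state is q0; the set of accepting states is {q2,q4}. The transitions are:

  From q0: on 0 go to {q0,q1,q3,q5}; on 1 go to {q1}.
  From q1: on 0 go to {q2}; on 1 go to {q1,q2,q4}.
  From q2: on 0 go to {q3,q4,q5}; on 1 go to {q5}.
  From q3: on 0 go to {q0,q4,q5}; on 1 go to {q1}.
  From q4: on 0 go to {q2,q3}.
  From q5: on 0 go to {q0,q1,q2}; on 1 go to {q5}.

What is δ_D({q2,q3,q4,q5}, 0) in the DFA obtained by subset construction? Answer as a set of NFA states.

{q0,q1,q2,q3,q4,q5}

δ(q2,0) = {q3,q4,q5}; δ(q3,0) = {q0,q4,q5}; δ(q4,0) = {q2,q3}; δ(q5,0) = {q0,q1,q2}.
Union: {q0,q1,q2,q3,q4,q5}.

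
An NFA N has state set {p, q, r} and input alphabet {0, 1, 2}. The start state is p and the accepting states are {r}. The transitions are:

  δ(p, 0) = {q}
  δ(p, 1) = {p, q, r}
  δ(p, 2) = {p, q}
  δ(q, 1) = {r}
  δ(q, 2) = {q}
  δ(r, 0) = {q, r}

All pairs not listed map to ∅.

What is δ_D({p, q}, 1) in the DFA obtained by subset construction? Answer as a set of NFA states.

{p, q, r}

δ(p,1) = {p, q, r}; δ(q,1) = {r}.
Union: {p, q, r}.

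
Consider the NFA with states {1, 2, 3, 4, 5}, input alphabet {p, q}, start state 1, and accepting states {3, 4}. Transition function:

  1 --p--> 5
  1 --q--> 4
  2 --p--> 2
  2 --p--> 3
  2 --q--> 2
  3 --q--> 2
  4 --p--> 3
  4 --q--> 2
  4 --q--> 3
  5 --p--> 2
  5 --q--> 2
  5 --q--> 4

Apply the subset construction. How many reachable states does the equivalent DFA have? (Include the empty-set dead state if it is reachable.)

8

Start state of the DFA: {1}.
{1} --p--> {5}  [new]
{1} --q--> {4}  [new]
{5} --p--> {2}  [new]
{5} --q--> {2, 4}  [new]
{4} --p--> {3}  [new]
{4} --q--> {2, 3}  [new]
{2} --p--> {2, 3}  [seen]
{2} --q--> {2}  [seen]
{2, 4} --p--> {2, 3}  [seen]
{2, 4} --q--> {2, 3}  [seen]
{3} --p--> ∅  [new]
{3} --q--> {2}  [seen]
{2, 3} --p--> {2, 3}  [seen]
{2, 3} --q--> {2}  [seen]
∅ --p--> ∅  [seen]
∅ --q--> ∅  [seen]
Reachable DFA states: {1}, {5}, {4}, {2}, {2, 4}, {3}, {2, 3}, ∅.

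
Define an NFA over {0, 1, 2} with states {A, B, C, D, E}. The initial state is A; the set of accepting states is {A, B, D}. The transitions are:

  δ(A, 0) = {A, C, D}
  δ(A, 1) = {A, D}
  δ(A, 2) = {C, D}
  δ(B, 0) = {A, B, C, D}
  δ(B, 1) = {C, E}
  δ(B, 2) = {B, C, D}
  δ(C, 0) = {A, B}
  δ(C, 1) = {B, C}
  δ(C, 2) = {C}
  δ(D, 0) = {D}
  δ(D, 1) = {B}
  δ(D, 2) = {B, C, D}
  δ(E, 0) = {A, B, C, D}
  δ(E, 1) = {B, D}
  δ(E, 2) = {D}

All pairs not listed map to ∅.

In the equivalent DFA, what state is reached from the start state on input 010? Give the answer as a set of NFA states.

Start: {A}.
δ(A,0) = {A, C, D}.
Union: {A, C, D}.
After 0: {A, C, D}.
δ(A,1) = {A, D}; δ(C,1) = {B, C}; δ(D,1) = {B}.
Union: {A, B, C, D}.
After 1: {A, B, C, D}.
δ(A,0) = {A, C, D}; δ(B,0) = {A, B, C, D}; δ(C,0) = {A, B}; δ(D,0) = {D}.
Union: {A, B, C, D}.
After 0: {A, B, C, D}.

{A, B, C, D}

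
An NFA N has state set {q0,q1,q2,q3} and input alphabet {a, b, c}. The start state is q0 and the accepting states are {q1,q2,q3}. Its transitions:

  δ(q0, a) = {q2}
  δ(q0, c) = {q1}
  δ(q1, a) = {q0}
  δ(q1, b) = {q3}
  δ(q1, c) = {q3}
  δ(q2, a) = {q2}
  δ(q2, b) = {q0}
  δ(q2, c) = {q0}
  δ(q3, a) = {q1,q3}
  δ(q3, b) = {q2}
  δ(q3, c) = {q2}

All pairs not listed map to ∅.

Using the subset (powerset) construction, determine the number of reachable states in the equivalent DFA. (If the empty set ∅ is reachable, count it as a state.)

Start state of the DFA: {q0}.
{q0} --a--> {q2}  [new]
{q0} --b--> ∅  [new]
{q0} --c--> {q1}  [new]
{q2} --a--> {q2}  [seen]
{q2} --b--> {q0}  [seen]
{q2} --c--> {q0}  [seen]
∅ --a--> ∅  [seen]
∅ --b--> ∅  [seen]
∅ --c--> ∅  [seen]
{q1} --a--> {q0}  [seen]
{q1} --b--> {q3}  [new]
{q1} --c--> {q3}  [seen]
{q3} --a--> {q1,q3}  [new]
{q3} --b--> {q2}  [seen]
{q3} --c--> {q2}  [seen]
{q1,q3} --a--> {q0,q1,q3}  [new]
{q1,q3} --b--> {q2,q3}  [new]
{q1,q3} --c--> {q2,q3}  [seen]
{q0,q1,q3} --a--> {q0,q1,q2,q3}  [new]
{q0,q1,q3} --b--> {q2,q3}  [seen]
{q0,q1,q3} --c--> {q1,q2,q3}  [new]
{q2,q3} --a--> {q1,q2,q3}  [seen]
{q2,q3} --b--> {q0,q2}  [new]
{q2,q3} --c--> {q0,q2}  [seen]
{q0,q1,q2,q3} --a--> {q0,q1,q2,q3}  [seen]
{q0,q1,q2,q3} --b--> {q0,q2,q3}  [new]
{q0,q1,q2,q3} --c--> {q0,q1,q2,q3}  [seen]
{q1,q2,q3} --a--> {q0,q1,q2,q3}  [seen]
{q1,q2,q3} --b--> {q0,q2,q3}  [seen]
{q1,q2,q3} --c--> {q0,q2,q3}  [seen]
{q0,q2} --a--> {q2}  [seen]
{q0,q2} --b--> {q0}  [seen]
{q0,q2} --c--> {q0,q1}  [new]
{q0,q2,q3} --a--> {q1,q2,q3}  [seen]
{q0,q2,q3} --b--> {q0,q2}  [seen]
{q0,q2,q3} --c--> {q0,q1,q2}  [new]
{q0,q1} --a--> {q0,q2}  [seen]
{q0,q1} --b--> {q3}  [seen]
{q0,q1} --c--> {q1,q3}  [seen]
{q0,q1,q2} --a--> {q0,q2}  [seen]
{q0,q1,q2} --b--> {q0,q3}  [new]
{q0,q1,q2} --c--> {q0,q1,q3}  [seen]
{q0,q3} --a--> {q1,q2,q3}  [seen]
{q0,q3} --b--> {q2}  [seen]
{q0,q3} --c--> {q1,q2}  [new]
{q1,q2} --a--> {q0,q2}  [seen]
{q1,q2} --b--> {q0,q3}  [seen]
{q1,q2} --c--> {q0,q3}  [seen]
Reachable DFA states: {q0}, {q2}, ∅, {q1}, {q3}, {q1,q3}, {q0,q1,q3}, {q2,q3}, {q0,q1,q2,q3}, {q1,q2,q3}, {q0,q2}, {q0,q2,q3}, {q0,q1}, {q0,q1,q2}, {q0,q3}, {q1,q2}.

16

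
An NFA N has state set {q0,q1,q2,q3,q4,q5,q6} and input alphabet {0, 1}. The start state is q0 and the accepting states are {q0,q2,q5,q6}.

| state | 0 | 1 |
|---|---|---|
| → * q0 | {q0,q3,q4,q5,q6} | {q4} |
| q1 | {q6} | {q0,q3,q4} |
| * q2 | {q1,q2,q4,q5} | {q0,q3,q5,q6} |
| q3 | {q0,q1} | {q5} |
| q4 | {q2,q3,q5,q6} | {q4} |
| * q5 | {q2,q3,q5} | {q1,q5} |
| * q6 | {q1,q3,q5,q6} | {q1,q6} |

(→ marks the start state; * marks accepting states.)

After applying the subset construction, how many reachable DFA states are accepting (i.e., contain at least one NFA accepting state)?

Start state of the DFA: {q0}.
{q0} --0--> {q0,q3,q4,q5,q6}  [new]
{q0} --1--> {q4}  [new]
{q0,q3,q4,q5,q6} --0--> {q0,q1,q2,q3,q4,q5,q6}  [new]
{q0,q3,q4,q5,q6} --1--> {q1,q4,q5,q6}  [new]
{q4} --0--> {q2,q3,q5,q6}  [new]
{q4} --1--> {q4}  [seen]
{q0,q1,q2,q3,q4,q5,q6} --0--> {q0,q1,q2,q3,q4,q5,q6}  [seen]
{q0,q1,q2,q3,q4,q5,q6} --1--> {q0,q1,q3,q4,q5,q6}  [new]
{q1,q4,q5,q6} --0--> {q1,q2,q3,q5,q6}  [new]
{q1,q4,q5,q6} --1--> {q0,q1,q3,q4,q5,q6}  [seen]
{q2,q3,q5,q6} --0--> {q0,q1,q2,q3,q4,q5,q6}  [seen]
{q2,q3,q5,q6} --1--> {q0,q1,q3,q5,q6}  [new]
{q0,q1,q3,q4,q5,q6} --0--> {q0,q1,q2,q3,q4,q5,q6}  [seen]
{q0,q1,q3,q4,q5,q6} --1--> {q0,q1,q3,q4,q5,q6}  [seen]
{q1,q2,q3,q5,q6} --0--> {q0,q1,q2,q3,q4,q5,q6}  [seen]
{q1,q2,q3,q5,q6} --1--> {q0,q1,q3,q4,q5,q6}  [seen]
{q0,q1,q3,q5,q6} --0--> {q0,q1,q2,q3,q4,q5,q6}  [seen]
{q0,q1,q3,q5,q6} --1--> {q0,q1,q3,q4,q5,q6}  [seen]
Reachable DFA states: {q0}, {q0,q3,q4,q5,q6}, {q4}, {q0,q1,q2,q3,q4,q5,q6}, {q1,q4,q5,q6}, {q2,q3,q5,q6}, {q0,q1,q3,q4,q5,q6}, {q1,q2,q3,q5,q6}, {q0,q1,q3,q5,q6}.
Accepting DFA states (contain an NFA accepting state): {q0}, {q0,q3,q4,q5,q6}, {q0,q1,q2,q3,q4,q5,q6}, {q1,q4,q5,q6}, {q2,q3,q5,q6}, {q0,q1,q3,q4,q5,q6}, {q1,q2,q3,q5,q6}, {q0,q1,q3,q5,q6}.

8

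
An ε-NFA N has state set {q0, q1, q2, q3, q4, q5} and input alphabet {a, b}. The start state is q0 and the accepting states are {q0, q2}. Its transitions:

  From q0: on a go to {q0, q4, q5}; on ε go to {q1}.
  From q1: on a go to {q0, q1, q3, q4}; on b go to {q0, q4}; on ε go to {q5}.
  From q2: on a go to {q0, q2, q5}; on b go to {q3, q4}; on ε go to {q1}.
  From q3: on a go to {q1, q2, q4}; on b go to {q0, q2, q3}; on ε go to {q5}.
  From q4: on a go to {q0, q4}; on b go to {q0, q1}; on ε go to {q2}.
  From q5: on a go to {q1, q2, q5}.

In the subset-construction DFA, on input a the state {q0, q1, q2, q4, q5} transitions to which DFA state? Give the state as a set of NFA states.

δ(q0,a) = {q0, q4, q5}; δ(q1,a) = {q0, q1, q3, q4}; δ(q2,a) = {q0, q2, q5}; δ(q4,a) = {q0, q4}; δ(q5,a) = {q1, q2, q5}.
Union: {q0, q1, q2, q3, q4, q5}.

{q0, q1, q2, q3, q4, q5}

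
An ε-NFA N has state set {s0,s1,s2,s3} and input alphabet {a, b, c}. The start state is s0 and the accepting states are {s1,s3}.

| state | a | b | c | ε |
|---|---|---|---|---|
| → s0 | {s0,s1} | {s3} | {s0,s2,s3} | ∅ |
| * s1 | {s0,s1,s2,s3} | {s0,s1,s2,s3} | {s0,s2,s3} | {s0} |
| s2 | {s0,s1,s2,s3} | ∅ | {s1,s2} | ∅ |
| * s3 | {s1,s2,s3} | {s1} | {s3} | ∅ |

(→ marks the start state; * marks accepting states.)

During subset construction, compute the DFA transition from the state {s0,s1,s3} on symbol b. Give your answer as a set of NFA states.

{s0,s1,s2,s3}

δ(s0,b) = {s3}; δ(s1,b) = {s0,s1,s2,s3}; δ(s3,b) = {s1}.
Union: {s0,s1,s2,s3}.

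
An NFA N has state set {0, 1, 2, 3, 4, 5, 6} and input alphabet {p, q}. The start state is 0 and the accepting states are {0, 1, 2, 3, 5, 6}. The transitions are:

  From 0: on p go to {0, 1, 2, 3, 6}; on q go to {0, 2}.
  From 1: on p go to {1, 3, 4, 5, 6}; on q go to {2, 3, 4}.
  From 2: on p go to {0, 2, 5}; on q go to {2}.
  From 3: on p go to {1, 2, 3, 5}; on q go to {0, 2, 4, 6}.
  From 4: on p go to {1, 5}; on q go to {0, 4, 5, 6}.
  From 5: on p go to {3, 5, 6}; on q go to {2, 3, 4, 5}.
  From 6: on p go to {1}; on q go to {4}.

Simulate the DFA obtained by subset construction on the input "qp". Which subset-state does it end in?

Start: {0}.
δ(0,q) = {0, 2}.
Union: {0, 2}.
After q: {0, 2}.
δ(0,p) = {0, 1, 2, 3, 6}; δ(2,p) = {0, 2, 5}.
Union: {0, 1, 2, 3, 5, 6}.
After p: {0, 1, 2, 3, 5, 6}.

{0, 1, 2, 3, 5, 6}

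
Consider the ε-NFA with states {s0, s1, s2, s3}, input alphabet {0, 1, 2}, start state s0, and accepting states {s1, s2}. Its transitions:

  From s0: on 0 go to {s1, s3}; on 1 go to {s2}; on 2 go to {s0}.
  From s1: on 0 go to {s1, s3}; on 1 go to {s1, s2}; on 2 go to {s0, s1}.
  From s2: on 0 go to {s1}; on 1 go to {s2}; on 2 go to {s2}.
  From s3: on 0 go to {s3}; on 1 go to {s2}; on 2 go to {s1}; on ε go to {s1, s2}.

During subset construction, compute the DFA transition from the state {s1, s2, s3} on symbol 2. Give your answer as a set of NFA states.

{s0, s1, s2}

δ(s1,2) = {s0, s1}; δ(s2,2) = {s2}; δ(s3,2) = {s1}.
Union: {s0, s1, s2}.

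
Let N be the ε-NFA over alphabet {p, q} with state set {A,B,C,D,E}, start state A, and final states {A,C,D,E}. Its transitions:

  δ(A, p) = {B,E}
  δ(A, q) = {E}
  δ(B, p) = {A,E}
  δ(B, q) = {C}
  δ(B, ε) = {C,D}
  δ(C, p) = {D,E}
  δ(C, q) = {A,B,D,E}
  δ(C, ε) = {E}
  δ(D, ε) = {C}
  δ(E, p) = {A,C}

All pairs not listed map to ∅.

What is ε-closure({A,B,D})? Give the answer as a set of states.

Begin with {A,B,D}.
B →ε {C,D}; add C.
C →ε {E}; add E.
ε-closure = {A,B,C,D,E}.

{A,B,C,D,E}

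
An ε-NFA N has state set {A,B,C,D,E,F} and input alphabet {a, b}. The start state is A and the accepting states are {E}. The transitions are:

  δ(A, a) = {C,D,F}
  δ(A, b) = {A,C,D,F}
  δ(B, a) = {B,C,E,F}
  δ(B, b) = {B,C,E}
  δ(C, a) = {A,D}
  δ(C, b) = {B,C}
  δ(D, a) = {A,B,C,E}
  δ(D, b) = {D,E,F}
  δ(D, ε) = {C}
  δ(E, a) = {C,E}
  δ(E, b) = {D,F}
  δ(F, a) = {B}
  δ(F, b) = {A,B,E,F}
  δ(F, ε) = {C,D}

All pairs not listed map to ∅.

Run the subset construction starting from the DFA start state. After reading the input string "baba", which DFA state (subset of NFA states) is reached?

{A,B,C,D,E,F}

Start: {A}.
δ(A,b) = {A,C,D,F}.
Union: {A,C,D,F}.
After b: {A,C,D,F}.
δ(A,a) = {C,D,F}; δ(C,a) = {A,D}; δ(D,a) = {A,B,C,E}; δ(F,a) = {B}.
Union: {A,B,C,D,E,F}.
After a: {A,B,C,D,E,F}.
δ(A,b) = {A,C,D,F}; δ(B,b) = {B,C,E}; δ(C,b) = {B,C}; δ(D,b) = {D,E,F}; δ(E,b) = {D,F}; δ(F,b) = {A,B,E,F}.
Union: {A,B,C,D,E,F}.
After b: {A,B,C,D,E,F}.
δ(A,a) = {C,D,F}; δ(B,a) = {B,C,E,F}; δ(C,a) = {A,D}; δ(D,a) = {A,B,C,E}; δ(E,a) = {C,E}; δ(F,a) = {B}.
Union: {A,B,C,D,E,F}.
After a: {A,B,C,D,E,F}.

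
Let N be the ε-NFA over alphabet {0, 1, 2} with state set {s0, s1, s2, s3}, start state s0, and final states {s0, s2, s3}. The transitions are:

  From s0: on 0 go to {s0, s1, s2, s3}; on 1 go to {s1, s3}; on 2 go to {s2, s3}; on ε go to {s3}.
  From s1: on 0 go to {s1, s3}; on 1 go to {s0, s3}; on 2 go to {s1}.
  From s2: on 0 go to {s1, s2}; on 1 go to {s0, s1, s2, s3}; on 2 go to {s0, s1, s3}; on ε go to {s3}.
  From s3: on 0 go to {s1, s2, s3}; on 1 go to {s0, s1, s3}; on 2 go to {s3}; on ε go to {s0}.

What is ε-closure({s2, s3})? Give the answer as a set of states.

Begin with {s2, s3}.
s3 →ε {s0}; add s0.
ε-closure = {s0, s2, s3}.

{s0, s2, s3}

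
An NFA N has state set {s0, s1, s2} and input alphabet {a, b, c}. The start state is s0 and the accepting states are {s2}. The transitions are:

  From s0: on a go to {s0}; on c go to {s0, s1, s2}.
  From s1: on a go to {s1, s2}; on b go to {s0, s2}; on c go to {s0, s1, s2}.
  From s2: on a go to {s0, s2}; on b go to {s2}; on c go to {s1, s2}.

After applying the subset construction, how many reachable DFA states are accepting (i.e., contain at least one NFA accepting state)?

Start state of the DFA: {s0}.
{s0} --a--> {s0}  [seen]
{s0} --b--> ∅  [new]
{s0} --c--> {s0, s1, s2}  [new]
∅ --a--> ∅  [seen]
∅ --b--> ∅  [seen]
∅ --c--> ∅  [seen]
{s0, s1, s2} --a--> {s0, s1, s2}  [seen]
{s0, s1, s2} --b--> {s0, s2}  [new]
{s0, s1, s2} --c--> {s0, s1, s2}  [seen]
{s0, s2} --a--> {s0, s2}  [seen]
{s0, s2} --b--> {s2}  [new]
{s0, s2} --c--> {s0, s1, s2}  [seen]
{s2} --a--> {s0, s2}  [seen]
{s2} --b--> {s2}  [seen]
{s2} --c--> {s1, s2}  [new]
{s1, s2} --a--> {s0, s1, s2}  [seen]
{s1, s2} --b--> {s0, s2}  [seen]
{s1, s2} --c--> {s0, s1, s2}  [seen]
Reachable DFA states: {s0}, ∅, {s0, s1, s2}, {s0, s2}, {s2}, {s1, s2}.
Accepting DFA states (contain an NFA accepting state): {s0, s1, s2}, {s0, s2}, {s2}, {s1, s2}.

4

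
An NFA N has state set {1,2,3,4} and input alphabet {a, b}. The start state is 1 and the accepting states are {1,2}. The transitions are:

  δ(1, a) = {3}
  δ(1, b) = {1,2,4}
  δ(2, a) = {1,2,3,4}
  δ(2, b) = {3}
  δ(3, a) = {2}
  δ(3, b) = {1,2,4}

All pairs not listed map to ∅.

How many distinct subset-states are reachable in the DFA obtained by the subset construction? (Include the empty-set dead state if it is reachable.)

Start state of the DFA: {1}.
{1} --a--> {3}  [new]
{1} --b--> {1,2,4}  [new]
{3} --a--> {2}  [new]
{3} --b--> {1,2,4}  [seen]
{1,2,4} --a--> {1,2,3,4}  [new]
{1,2,4} --b--> {1,2,3,4}  [seen]
{2} --a--> {1,2,3,4}  [seen]
{2} --b--> {3}  [seen]
{1,2,3,4} --a--> {1,2,3,4}  [seen]
{1,2,3,4} --b--> {1,2,3,4}  [seen]
Reachable DFA states: {1}, {3}, {1,2,4}, {2}, {1,2,3,4}.

5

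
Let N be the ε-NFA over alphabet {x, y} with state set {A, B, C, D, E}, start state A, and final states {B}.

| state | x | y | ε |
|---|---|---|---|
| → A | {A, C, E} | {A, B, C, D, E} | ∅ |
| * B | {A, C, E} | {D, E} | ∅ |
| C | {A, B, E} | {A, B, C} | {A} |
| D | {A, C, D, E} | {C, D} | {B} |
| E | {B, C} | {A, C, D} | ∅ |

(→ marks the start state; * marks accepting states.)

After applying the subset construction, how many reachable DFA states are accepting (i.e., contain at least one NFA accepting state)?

Start state of the DFA: {A} (ε-closure of the NFA start).
{A} --x--> {A, C, E}  [new]
{A} --y--> {A, B, C, D, E}  [new]
{A, C, E} --x--> {A, B, C, E}  [new]
{A, C, E} --y--> {A, B, C, D, E}  [seen]
{A, B, C, D, E} --x--> {A, B, C, D, E}  [seen]
{A, B, C, D, E} --y--> {A, B, C, D, E}  [seen]
{A, B, C, E} --x--> {A, B, C, E}  [seen]
{A, B, C, E} --y--> {A, B, C, D, E}  [seen]
Reachable DFA states: {A}, {A, C, E}, {A, B, C, D, E}, {A, B, C, E}.
Accepting DFA states (contain an NFA accepting state): {A, B, C, D, E}, {A, B, C, E}.

2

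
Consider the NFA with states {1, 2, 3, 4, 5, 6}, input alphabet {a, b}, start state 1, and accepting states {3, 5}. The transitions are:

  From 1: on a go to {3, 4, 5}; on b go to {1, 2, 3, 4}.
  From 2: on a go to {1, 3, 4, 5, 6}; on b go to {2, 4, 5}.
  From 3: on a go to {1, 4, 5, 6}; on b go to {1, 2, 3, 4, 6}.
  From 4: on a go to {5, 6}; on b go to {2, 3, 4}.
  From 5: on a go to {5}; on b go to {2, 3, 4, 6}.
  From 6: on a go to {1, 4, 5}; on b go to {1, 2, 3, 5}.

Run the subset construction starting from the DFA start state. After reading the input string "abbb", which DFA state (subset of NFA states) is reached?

Start: {1}.
δ(1,a) = {3, 4, 5}.
Union: {3, 4, 5}.
After a: {3, 4, 5}.
δ(3,b) = {1, 2, 3, 4, 6}; δ(4,b) = {2, 3, 4}; δ(5,b) = {2, 3, 4, 6}.
Union: {1, 2, 3, 4, 6}.
After b: {1, 2, 3, 4, 6}.
δ(1,b) = {1, 2, 3, 4}; δ(2,b) = {2, 4, 5}; δ(3,b) = {1, 2, 3, 4, 6}; δ(4,b) = {2, 3, 4}; δ(6,b) = {1, 2, 3, 5}.
Union: {1, 2, 3, 4, 5, 6}.
After b: {1, 2, 3, 4, 5, 6}.
δ(1,b) = {1, 2, 3, 4}; δ(2,b) = {2, 4, 5}; δ(3,b) = {1, 2, 3, 4, 6}; δ(4,b) = {2, 3, 4}; δ(5,b) = {2, 3, 4, 6}; δ(6,b) = {1, 2, 3, 5}.
Union: {1, 2, 3, 4, 5, 6}.
After b: {1, 2, 3, 4, 5, 6}.

{1, 2, 3, 4, 5, 6}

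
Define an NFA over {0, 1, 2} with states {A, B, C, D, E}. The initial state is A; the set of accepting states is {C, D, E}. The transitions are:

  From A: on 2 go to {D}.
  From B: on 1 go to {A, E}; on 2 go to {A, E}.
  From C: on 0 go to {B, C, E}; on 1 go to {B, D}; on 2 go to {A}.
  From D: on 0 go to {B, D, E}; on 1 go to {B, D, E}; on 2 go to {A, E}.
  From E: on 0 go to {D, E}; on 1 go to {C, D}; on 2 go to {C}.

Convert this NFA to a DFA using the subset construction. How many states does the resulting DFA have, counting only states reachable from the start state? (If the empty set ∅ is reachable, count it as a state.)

15

Start state of the DFA: {A}.
{A} --0--> ∅  [new]
{A} --1--> ∅  [seen]
{A} --2--> {D}  [new]
∅ --0--> ∅  [seen]
∅ --1--> ∅  [seen]
∅ --2--> ∅  [seen]
{D} --0--> {B, D, E}  [new]
{D} --1--> {B, D, E}  [seen]
{D} --2--> {A, E}  [new]
{B, D, E} --0--> {B, D, E}  [seen]
{B, D, E} --1--> {A, B, C, D, E}  [new]
{B, D, E} --2--> {A, C, E}  [new]
{A, E} --0--> {D, E}  [new]
{A, E} --1--> {C, D}  [new]
{A, E} --2--> {C, D}  [seen]
{A, B, C, D, E} --0--> {B, C, D, E}  [new]
{A, B, C, D, E} --1--> {A, B, C, D, E}  [seen]
{A, B, C, D, E} --2--> {A, C, D, E}  [new]
{A, C, E} --0--> {B, C, D, E}  [seen]
{A, C, E} --1--> {B, C, D}  [new]
{A, C, E} --2--> {A, C, D}  [new]
{D, E} --0--> {B, D, E}  [seen]
{D, E} --1--> {B, C, D, E}  [seen]
{D, E} --2--> {A, C, E}  [seen]
{C, D} --0--> {B, C, D, E}  [seen]
{C, D} --1--> {B, D, E}  [seen]
{C, D} --2--> {A, E}  [seen]
{B, C, D, E} --0--> {B, C, D, E}  [seen]
{B, C, D, E} --1--> {A, B, C, D, E}  [seen]
{B, C, D, E} --2--> {A, C, E}  [seen]
{A, C, D, E} --0--> {B, C, D, E}  [seen]
{A, C, D, E} --1--> {B, C, D, E}  [seen]
{A, C, D, E} --2--> {A, C, D, E}  [seen]
{B, C, D} --0--> {B, C, D, E}  [seen]
{B, C, D} --1--> {A, B, D, E}  [new]
{B, C, D} --2--> {A, E}  [seen]
{A, C, D} --0--> {B, C, D, E}  [seen]
{A, C, D} --1--> {B, D, E}  [seen]
{A, C, D} --2--> {A, D, E}  [new]
{A, B, D, E} --0--> {B, D, E}  [seen]
{A, B, D, E} --1--> {A, B, C, D, E}  [seen]
{A, B, D, E} --2--> {A, C, D, E}  [seen]
{A, D, E} --0--> {B, D, E}  [seen]
{A, D, E} --1--> {B, C, D, E}  [seen]
{A, D, E} --2--> {A, C, D, E}  [seen]
Reachable DFA states: {A}, ∅, {D}, {B, D, E}, {A, E}, {A, B, C, D, E}, {A, C, E}, {D, E}, {C, D}, {B, C, D, E}, {A, C, D, E}, {B, C, D}, {A, C, D}, {A, B, D, E}, {A, D, E}.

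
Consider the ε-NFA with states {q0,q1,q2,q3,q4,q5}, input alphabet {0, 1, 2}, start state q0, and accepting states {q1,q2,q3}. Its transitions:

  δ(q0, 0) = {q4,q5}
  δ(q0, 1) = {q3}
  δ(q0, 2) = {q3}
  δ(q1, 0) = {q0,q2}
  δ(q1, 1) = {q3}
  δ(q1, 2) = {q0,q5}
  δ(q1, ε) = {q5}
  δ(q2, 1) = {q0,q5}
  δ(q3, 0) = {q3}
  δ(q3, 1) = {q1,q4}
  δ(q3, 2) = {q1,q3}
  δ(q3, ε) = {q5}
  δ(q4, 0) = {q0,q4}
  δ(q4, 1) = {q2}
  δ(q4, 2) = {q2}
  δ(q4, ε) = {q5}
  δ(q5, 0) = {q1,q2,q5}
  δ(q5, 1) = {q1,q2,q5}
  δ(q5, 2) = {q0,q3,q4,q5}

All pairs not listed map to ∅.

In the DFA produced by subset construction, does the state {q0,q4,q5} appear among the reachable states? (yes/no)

Start state of the DFA: {q0} (ε-closure of the NFA start).
{q0} --0--> {q4,q5}  [new]
{q0} --1--> {q3,q5}  [new]
{q0} --2--> {q3,q5}  [seen]
{q4,q5} --0--> {q0,q1,q2,q4,q5}  [new]
{q4,q5} --1--> {q1,q2,q5}  [new]
{q4,q5} --2--> {q0,q2,q3,q4,q5}  [new]
{q3,q5} --0--> {q1,q2,q3,q5}  [new]
{q3,q5} --1--> {q1,q2,q4,q5}  [new]
{q3,q5} --2--> {q0,q1,q3,q4,q5}  [new]
{q0,q1,q2,q4,q5} --0--> {q0,q1,q2,q4,q5}  [seen]
{q0,q1,q2,q4,q5} --1--> {q0,q1,q2,q3,q5}  [new]
{q0,q1,q2,q4,q5} --2--> {q0,q2,q3,q4,q5}  [seen]
{q1,q2,q5} --0--> {q0,q1,q2,q5}  [new]
{q1,q2,q5} --1--> {q0,q1,q2,q3,q5}  [seen]
{q1,q2,q5} --2--> {q0,q3,q4,q5}  [new]
{q0,q2,q3,q4,q5} --0--> {q0,q1,q2,q3,q4,q5}  [new]
{q0,q2,q3,q4,q5} --1--> {q0,q1,q2,q3,q4,q5}  [seen]
{q0,q2,q3,q4,q5} --2--> {q0,q1,q2,q3,q4,q5}  [seen]
{q1,q2,q3,q5} --0--> {q0,q1,q2,q3,q5}  [seen]
{q1,q2,q3,q5} --1--> {q0,q1,q2,q3,q4,q5}  [seen]
{q1,q2,q3,q5} --2--> {q0,q1,q3,q4,q5}  [seen]
{q1,q2,q4,q5} --0--> {q0,q1,q2,q4,q5}  [seen]
{q1,q2,q4,q5} --1--> {q0,q1,q2,q3,q5}  [seen]
{q1,q2,q4,q5} --2--> {q0,q2,q3,q4,q5}  [seen]
{q0,q1,q3,q4,q5} --0--> {q0,q1,q2,q3,q4,q5}  [seen]
{q0,q1,q3,q4,q5} --1--> {q1,q2,q3,q4,q5}  [new]
{q0,q1,q3,q4,q5} --2--> {q0,q1,q2,q3,q4,q5}  [seen]
{q0,q1,q2,q3,q5} --0--> {q0,q1,q2,q3,q4,q5}  [seen]
{q0,q1,q2,q3,q5} --1--> {q0,q1,q2,q3,q4,q5}  [seen]
{q0,q1,q2,q3,q5} --2--> {q0,q1,q3,q4,q5}  [seen]
{q0,q1,q2,q5} --0--> {q0,q1,q2,q4,q5}  [seen]
{q0,q1,q2,q5} --1--> {q0,q1,q2,q3,q5}  [seen]
{q0,q1,q2,q5} --2--> {q0,q3,q4,q5}  [seen]
{q0,q3,q4,q5} --0--> {q0,q1,q2,q3,q4,q5}  [seen]
{q0,q3,q4,q5} --1--> {q1,q2,q3,q4,q5}  [seen]
{q0,q3,q4,q5} --2--> {q0,q1,q2,q3,q4,q5}  [seen]
{q0,q1,q2,q3,q4,q5} --0--> {q0,q1,q2,q3,q4,q5}  [seen]
{q0,q1,q2,q3,q4,q5} --1--> {q0,q1,q2,q3,q4,q5}  [seen]
{q0,q1,q2,q3,q4,q5} --2--> {q0,q1,q2,q3,q4,q5}  [seen]
{q1,q2,q3,q4,q5} --0--> {q0,q1,q2,q3,q4,q5}  [seen]
{q1,q2,q3,q4,q5} --1--> {q0,q1,q2,q3,q4,q5}  [seen]
{q1,q2,q3,q4,q5} --2--> {q0,q1,q2,q3,q4,q5}  [seen]
Reachable DFA states: {q0}, {q4,q5}, {q3,q5}, {q0,q1,q2,q4,q5}, {q1,q2,q5}, {q0,q2,q3,q4,q5}, {q1,q2,q3,q5}, {q1,q2,q4,q5}, {q0,q1,q3,q4,q5}, {q0,q1,q2,q3,q5}, {q0,q1,q2,q5}, {q0,q3,q4,q5}, {q0,q1,q2,q3,q4,q5}, {q1,q2,q3,q4,q5}.
{q0,q4,q5} is not among them.

no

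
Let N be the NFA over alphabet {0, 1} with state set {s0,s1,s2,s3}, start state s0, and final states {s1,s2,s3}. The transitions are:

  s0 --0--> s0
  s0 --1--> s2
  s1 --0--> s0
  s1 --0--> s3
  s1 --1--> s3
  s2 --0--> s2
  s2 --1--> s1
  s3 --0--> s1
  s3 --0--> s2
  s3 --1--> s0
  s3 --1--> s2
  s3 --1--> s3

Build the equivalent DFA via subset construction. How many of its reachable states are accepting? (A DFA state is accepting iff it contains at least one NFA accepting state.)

Start state of the DFA: {s0}.
{s0} --0--> {s0}  [seen]
{s0} --1--> {s2}  [new]
{s2} --0--> {s2}  [seen]
{s2} --1--> {s1}  [new]
{s1} --0--> {s0,s3}  [new]
{s1} --1--> {s3}  [new]
{s0,s3} --0--> {s0,s1,s2}  [new]
{s0,s3} --1--> {s0,s2,s3}  [new]
{s3} --0--> {s1,s2}  [new]
{s3} --1--> {s0,s2,s3}  [seen]
{s0,s1,s2} --0--> {s0,s2,s3}  [seen]
{s0,s1,s2} --1--> {s1,s2,s3}  [new]
{s0,s2,s3} --0--> {s0,s1,s2}  [seen]
{s0,s2,s3} --1--> {s0,s1,s2,s3}  [new]
{s1,s2} --0--> {s0,s2,s3}  [seen]
{s1,s2} --1--> {s1,s3}  [new]
{s1,s2,s3} --0--> {s0,s1,s2,s3}  [seen]
{s1,s2,s3} --1--> {s0,s1,s2,s3}  [seen]
{s0,s1,s2,s3} --0--> {s0,s1,s2,s3}  [seen]
{s0,s1,s2,s3} --1--> {s0,s1,s2,s3}  [seen]
{s1,s3} --0--> {s0,s1,s2,s3}  [seen]
{s1,s3} --1--> {s0,s2,s3}  [seen]
Reachable DFA states: {s0}, {s2}, {s1}, {s0,s3}, {s3}, {s0,s1,s2}, {s0,s2,s3}, {s1,s2}, {s1,s2,s3}, {s0,s1,s2,s3}, {s1,s3}.
Accepting DFA states (contain an NFA accepting state): {s2}, {s1}, {s0,s3}, {s3}, {s0,s1,s2}, {s0,s2,s3}, {s1,s2}, {s1,s2,s3}, {s0,s1,s2,s3}, {s1,s3}.

10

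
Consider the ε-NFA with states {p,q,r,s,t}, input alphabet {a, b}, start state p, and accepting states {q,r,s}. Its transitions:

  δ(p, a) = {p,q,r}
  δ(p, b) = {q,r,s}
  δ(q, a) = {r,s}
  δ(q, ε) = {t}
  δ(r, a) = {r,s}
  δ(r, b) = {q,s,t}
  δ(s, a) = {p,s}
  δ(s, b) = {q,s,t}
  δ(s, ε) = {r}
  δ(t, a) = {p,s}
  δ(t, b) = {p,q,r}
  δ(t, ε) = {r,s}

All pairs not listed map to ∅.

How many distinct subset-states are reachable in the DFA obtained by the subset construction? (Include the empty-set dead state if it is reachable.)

Start state of the DFA: {p} (ε-closure of the NFA start).
{p} --a--> {p,q,r,s,t}  [new]
{p} --b--> {q,r,s,t}  [new]
{p,q,r,s,t} --a--> {p,q,r,s,t}  [seen]
{p,q,r,s,t} --b--> {p,q,r,s,t}  [seen]
{q,r,s,t} --a--> {p,r,s}  [new]
{q,r,s,t} --b--> {p,q,r,s,t}  [seen]
{p,r,s} --a--> {p,q,r,s,t}  [seen]
{p,r,s} --b--> {q,r,s,t}  [seen]
Reachable DFA states: {p}, {p,q,r,s,t}, {q,r,s,t}, {p,r,s}.

4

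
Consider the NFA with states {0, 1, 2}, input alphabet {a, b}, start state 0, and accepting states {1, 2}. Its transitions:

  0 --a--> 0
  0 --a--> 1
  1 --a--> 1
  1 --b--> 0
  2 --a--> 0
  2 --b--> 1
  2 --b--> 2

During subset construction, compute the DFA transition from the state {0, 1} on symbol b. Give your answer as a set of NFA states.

δ(0,b) = ∅; δ(1,b) = {0}.
Union: {0}.

{0}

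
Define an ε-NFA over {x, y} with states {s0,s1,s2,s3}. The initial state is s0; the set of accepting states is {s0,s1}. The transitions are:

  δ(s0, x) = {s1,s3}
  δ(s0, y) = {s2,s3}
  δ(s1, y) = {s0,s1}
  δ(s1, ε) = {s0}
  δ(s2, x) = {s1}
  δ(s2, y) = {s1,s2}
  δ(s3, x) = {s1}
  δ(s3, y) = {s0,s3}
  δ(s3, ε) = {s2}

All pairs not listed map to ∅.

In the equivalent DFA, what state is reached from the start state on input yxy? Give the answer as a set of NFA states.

Start: {s0}.
δ(s0,y) = {s2,s3}.
Union: {s2,s3}.
After y: {s2,s3}.
δ(s2,x) = {s1}; δ(s3,x) = {s1}.
Union: {s1}.
ε-closure gives {s0,s1}.
After x: {s0,s1}.
δ(s0,y) = {s2,s3}; δ(s1,y) = {s0,s1}.
Union: {s0,s1,s2,s3}.
After y: {s0,s1,s2,s3}.

{s0,s1,s2,s3}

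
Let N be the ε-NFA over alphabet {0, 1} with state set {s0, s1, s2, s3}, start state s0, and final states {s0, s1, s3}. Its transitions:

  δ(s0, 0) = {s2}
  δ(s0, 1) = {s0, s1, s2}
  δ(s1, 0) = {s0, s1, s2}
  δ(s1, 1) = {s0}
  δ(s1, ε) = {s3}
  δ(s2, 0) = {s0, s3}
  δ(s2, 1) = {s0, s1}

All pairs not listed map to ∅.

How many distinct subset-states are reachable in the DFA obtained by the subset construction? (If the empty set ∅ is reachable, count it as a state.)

5

Start state of the DFA: {s0} (ε-closure of the NFA start).
{s0} --0--> {s2}  [new]
{s0} --1--> {s0, s1, s2, s3}  [new]
{s2} --0--> {s0, s3}  [new]
{s2} --1--> {s0, s1, s3}  [new]
{s0, s1, s2, s3} --0--> {s0, s1, s2, s3}  [seen]
{s0, s1, s2, s3} --1--> {s0, s1, s2, s3}  [seen]
{s0, s3} --0--> {s2}  [seen]
{s0, s3} --1--> {s0, s1, s2, s3}  [seen]
{s0, s1, s3} --0--> {s0, s1, s2, s3}  [seen]
{s0, s1, s3} --1--> {s0, s1, s2, s3}  [seen]
Reachable DFA states: {s0}, {s2}, {s0, s1, s2, s3}, {s0, s3}, {s0, s1, s3}.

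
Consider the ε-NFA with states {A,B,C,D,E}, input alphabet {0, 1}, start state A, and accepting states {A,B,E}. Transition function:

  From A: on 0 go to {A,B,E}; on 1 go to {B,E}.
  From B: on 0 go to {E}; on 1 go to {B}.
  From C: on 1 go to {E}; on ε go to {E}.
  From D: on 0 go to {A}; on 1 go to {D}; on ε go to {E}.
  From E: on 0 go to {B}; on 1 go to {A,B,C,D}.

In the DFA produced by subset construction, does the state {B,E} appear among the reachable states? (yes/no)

yes

Start state of the DFA: {A} (ε-closure of the NFA start).
{A} --0--> {A,B,E}  [new]
{A} --1--> {B,E}  [new]
{A,B,E} --0--> {A,B,E}  [seen]
{A,B,E} --1--> {A,B,C,D,E}  [new]
{B,E} --0--> {B,E}  [seen]
{B,E} --1--> {A,B,C,D,E}  [seen]
{A,B,C,D,E} --0--> {A,B,E}  [seen]
{A,B,C,D,E} --1--> {A,B,C,D,E}  [seen]
Reachable DFA states: {A}, {A,B,E}, {B,E}, {A,B,C,D,E}.
{B,E} is among them.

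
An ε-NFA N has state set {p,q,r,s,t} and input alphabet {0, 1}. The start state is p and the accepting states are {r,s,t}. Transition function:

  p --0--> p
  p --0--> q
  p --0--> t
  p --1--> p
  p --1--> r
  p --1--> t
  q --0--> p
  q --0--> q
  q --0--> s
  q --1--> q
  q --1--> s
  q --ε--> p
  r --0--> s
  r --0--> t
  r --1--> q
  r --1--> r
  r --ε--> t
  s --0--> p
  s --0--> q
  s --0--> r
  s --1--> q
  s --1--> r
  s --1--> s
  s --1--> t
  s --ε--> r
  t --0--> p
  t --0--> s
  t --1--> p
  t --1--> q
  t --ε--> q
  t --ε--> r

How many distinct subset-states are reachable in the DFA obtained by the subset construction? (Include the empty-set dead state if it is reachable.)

Start state of the DFA: {p} (ε-closure of the NFA start).
{p} --0--> {p,q,r,t}  [new]
{p} --1--> {p,q,r,t}  [seen]
{p,q,r,t} --0--> {p,q,r,s,t}  [new]
{p,q,r,t} --1--> {p,q,r,s,t}  [seen]
{p,q,r,s,t} --0--> {p,q,r,s,t}  [seen]
{p,q,r,s,t} --1--> {p,q,r,s,t}  [seen]
Reachable DFA states: {p}, {p,q,r,t}, {p,q,r,s,t}.

3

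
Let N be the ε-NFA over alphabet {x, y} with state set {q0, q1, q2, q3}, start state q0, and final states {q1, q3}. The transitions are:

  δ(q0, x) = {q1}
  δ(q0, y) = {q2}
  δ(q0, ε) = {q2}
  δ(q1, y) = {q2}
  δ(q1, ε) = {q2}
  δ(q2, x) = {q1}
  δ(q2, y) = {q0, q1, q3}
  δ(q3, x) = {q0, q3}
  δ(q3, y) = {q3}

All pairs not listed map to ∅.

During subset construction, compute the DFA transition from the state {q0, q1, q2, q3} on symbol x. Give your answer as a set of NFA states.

{q0, q1, q2, q3}

δ(q0,x) = {q1}; δ(q1,x) = ∅; δ(q2,x) = {q1}; δ(q3,x) = {q0, q3}.
Union: {q0, q1, q3}.
ε-closure gives {q0, q1, q2, q3}.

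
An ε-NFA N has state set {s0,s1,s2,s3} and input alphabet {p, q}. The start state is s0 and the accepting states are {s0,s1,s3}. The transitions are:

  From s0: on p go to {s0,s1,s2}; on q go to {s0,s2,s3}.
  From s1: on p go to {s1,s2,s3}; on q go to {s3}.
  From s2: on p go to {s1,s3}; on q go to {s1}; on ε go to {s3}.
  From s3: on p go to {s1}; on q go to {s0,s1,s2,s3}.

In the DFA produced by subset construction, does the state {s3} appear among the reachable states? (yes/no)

Start state of the DFA: {s0} (ε-closure of the NFA start).
{s0} --p--> {s0,s1,s2,s3}  [new]
{s0} --q--> {s0,s2,s3}  [new]
{s0,s1,s2,s3} --p--> {s0,s1,s2,s3}  [seen]
{s0,s1,s2,s3} --q--> {s0,s1,s2,s3}  [seen]
{s0,s2,s3} --p--> {s0,s1,s2,s3}  [seen]
{s0,s2,s3} --q--> {s0,s1,s2,s3}  [seen]
Reachable DFA states: {s0}, {s0,s1,s2,s3}, {s0,s2,s3}.
{s3} is not among them.

no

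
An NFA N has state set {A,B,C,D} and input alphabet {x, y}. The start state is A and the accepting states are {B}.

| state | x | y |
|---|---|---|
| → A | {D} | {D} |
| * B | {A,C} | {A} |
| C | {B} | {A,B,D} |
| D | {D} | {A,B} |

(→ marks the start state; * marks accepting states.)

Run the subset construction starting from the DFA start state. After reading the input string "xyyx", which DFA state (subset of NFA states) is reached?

{D}

Start: {A}.
δ(A,x) = {D}.
Union: {D}.
After x: {D}.
δ(D,y) = {A,B}.
Union: {A,B}.
After y: {A,B}.
δ(A,y) = {D}; δ(B,y) = {A}.
Union: {A,D}.
After y: {A,D}.
δ(A,x) = {D}; δ(D,x) = {D}.
Union: {D}.
After x: {D}.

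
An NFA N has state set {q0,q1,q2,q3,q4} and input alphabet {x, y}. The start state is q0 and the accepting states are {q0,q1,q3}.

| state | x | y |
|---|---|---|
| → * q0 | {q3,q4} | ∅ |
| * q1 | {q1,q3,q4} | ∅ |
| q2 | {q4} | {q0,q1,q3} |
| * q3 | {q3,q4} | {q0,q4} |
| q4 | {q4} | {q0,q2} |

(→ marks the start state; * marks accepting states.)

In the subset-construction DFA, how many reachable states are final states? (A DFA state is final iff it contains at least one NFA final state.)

Start state of the DFA: {q0}.
{q0} --x--> {q3,q4}  [new]
{q0} --y--> ∅  [new]
{q3,q4} --x--> {q3,q4}  [seen]
{q3,q4} --y--> {q0,q2,q4}  [new]
∅ --x--> ∅  [seen]
∅ --y--> ∅  [seen]
{q0,q2,q4} --x--> {q3,q4}  [seen]
{q0,q2,q4} --y--> {q0,q1,q2,q3}  [new]
{q0,q1,q2,q3} --x--> {q1,q3,q4}  [new]
{q0,q1,q2,q3} --y--> {q0,q1,q3,q4}  [new]
{q1,q3,q4} --x--> {q1,q3,q4}  [seen]
{q1,q3,q4} --y--> {q0,q2,q4}  [seen]
{q0,q1,q3,q4} --x--> {q1,q3,q4}  [seen]
{q0,q1,q3,q4} --y--> {q0,q2,q4}  [seen]
Reachable DFA states: {q0}, {q3,q4}, ∅, {q0,q2,q4}, {q0,q1,q2,q3}, {q1,q3,q4}, {q0,q1,q3,q4}.
Accepting DFA states (contain an NFA accepting state): {q0}, {q3,q4}, {q0,q2,q4}, {q0,q1,q2,q3}, {q1,q3,q4}, {q0,q1,q3,q4}.

6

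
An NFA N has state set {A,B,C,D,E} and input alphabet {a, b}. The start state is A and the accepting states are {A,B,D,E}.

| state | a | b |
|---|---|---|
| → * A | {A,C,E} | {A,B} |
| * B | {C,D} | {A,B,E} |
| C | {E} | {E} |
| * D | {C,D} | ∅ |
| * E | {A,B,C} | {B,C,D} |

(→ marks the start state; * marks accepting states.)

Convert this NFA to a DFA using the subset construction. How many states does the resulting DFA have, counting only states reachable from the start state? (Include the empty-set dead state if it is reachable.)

7

Start state of the DFA: {A}.
{A} --a--> {A,C,E}  [new]
{A} --b--> {A,B}  [new]
{A,C,E} --a--> {A,B,C,E}  [new]
{A,C,E} --b--> {A,B,C,D,E}  [new]
{A,B} --a--> {A,C,D,E}  [new]
{A,B} --b--> {A,B,E}  [new]
{A,B,C,E} --a--> {A,B,C,D,E}  [seen]
{A,B,C,E} --b--> {A,B,C,D,E}  [seen]
{A,B,C,D,E} --a--> {A,B,C,D,E}  [seen]
{A,B,C,D,E} --b--> {A,B,C,D,E}  [seen]
{A,C,D,E} --a--> {A,B,C,D,E}  [seen]
{A,C,D,E} --b--> {A,B,C,D,E}  [seen]
{A,B,E} --a--> {A,B,C,D,E}  [seen]
{A,B,E} --b--> {A,B,C,D,E}  [seen]
Reachable DFA states: {A}, {A,C,E}, {A,B}, {A,B,C,E}, {A,B,C,D,E}, {A,C,D,E}, {A,B,E}.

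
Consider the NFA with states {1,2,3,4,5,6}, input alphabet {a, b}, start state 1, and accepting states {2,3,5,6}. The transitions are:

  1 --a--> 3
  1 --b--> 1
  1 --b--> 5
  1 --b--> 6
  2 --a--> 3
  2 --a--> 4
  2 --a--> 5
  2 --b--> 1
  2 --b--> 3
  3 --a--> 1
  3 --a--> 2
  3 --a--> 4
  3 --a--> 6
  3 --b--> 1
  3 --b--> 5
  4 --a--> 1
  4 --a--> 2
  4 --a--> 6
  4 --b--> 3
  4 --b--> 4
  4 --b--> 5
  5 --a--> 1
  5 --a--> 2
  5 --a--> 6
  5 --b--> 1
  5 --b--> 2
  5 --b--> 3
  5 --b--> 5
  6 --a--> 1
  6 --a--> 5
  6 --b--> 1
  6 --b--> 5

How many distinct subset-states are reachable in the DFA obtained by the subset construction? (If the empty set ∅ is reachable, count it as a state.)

10

Start state of the DFA: {1}.
{1} --a--> {3}  [new]
{1} --b--> {1,5,6}  [new]
{3} --a--> {1,2,4,6}  [new]
{3} --b--> {1,5}  [new]
{1,5,6} --a--> {1,2,3,5,6}  [new]
{1,5,6} --b--> {1,2,3,5,6}  [seen]
{1,2,4,6} --a--> {1,2,3,4,5,6}  [new]
{1,2,4,6} --b--> {1,3,4,5,6}  [new]
{1,5} --a--> {1,2,3,6}  [new]
{1,5} --b--> {1,2,3,5,6}  [seen]
{1,2,3,5,6} --a--> {1,2,3,4,5,6}  [seen]
{1,2,3,5,6} --b--> {1,2,3,5,6}  [seen]
{1,2,3,4,5,6} --a--> {1,2,3,4,5,6}  [seen]
{1,2,3,4,5,6} --b--> {1,2,3,4,5,6}  [seen]
{1,3,4,5,6} --a--> {1,2,3,4,5,6}  [seen]
{1,3,4,5,6} --b--> {1,2,3,4,5,6}  [seen]
{1,2,3,6} --a--> {1,2,3,4,5,6}  [seen]
{1,2,3,6} --b--> {1,3,5,6}  [new]
{1,3,5,6} --a--> {1,2,3,4,5,6}  [seen]
{1,3,5,6} --b--> {1,2,3,5,6}  [seen]
Reachable DFA states: {1}, {3}, {1,5,6}, {1,2,4,6}, {1,5}, {1,2,3,5,6}, {1,2,3,4,5,6}, {1,3,4,5,6}, {1,2,3,6}, {1,3,5,6}.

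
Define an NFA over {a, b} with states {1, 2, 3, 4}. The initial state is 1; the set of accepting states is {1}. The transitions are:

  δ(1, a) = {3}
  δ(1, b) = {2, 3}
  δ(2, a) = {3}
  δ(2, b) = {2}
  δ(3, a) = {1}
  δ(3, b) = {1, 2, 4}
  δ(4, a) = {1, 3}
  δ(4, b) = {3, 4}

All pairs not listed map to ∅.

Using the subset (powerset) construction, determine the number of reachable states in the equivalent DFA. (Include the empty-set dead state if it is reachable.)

Start state of the DFA: {1}.
{1} --a--> {3}  [new]
{1} --b--> {2, 3}  [new]
{3} --a--> {1}  [seen]
{3} --b--> {1, 2, 4}  [new]
{2, 3} --a--> {1, 3}  [new]
{2, 3} --b--> {1, 2, 4}  [seen]
{1, 2, 4} --a--> {1, 3}  [seen]
{1, 2, 4} --b--> {2, 3, 4}  [new]
{1, 3} --a--> {1, 3}  [seen]
{1, 3} --b--> {1, 2, 3, 4}  [new]
{2, 3, 4} --a--> {1, 3}  [seen]
{2, 3, 4} --b--> {1, 2, 3, 4}  [seen]
{1, 2, 3, 4} --a--> {1, 3}  [seen]
{1, 2, 3, 4} --b--> {1, 2, 3, 4}  [seen]
Reachable DFA states: {1}, {3}, {2, 3}, {1, 2, 4}, {1, 3}, {2, 3, 4}, {1, 2, 3, 4}.

7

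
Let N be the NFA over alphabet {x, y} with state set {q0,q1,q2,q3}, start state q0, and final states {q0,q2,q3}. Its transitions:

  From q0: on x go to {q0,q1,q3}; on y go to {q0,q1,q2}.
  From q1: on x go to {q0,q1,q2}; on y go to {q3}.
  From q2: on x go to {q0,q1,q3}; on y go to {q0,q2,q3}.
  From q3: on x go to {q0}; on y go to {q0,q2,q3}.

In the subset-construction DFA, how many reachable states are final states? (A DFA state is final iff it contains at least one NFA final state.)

Start state of the DFA: {q0}.
{q0} --x--> {q0,q1,q3}  [new]
{q0} --y--> {q0,q1,q2}  [new]
{q0,q1,q3} --x--> {q0,q1,q2,q3}  [new]
{q0,q1,q3} --y--> {q0,q1,q2,q3}  [seen]
{q0,q1,q2} --x--> {q0,q1,q2,q3}  [seen]
{q0,q1,q2} --y--> {q0,q1,q2,q3}  [seen]
{q0,q1,q2,q3} --x--> {q0,q1,q2,q3}  [seen]
{q0,q1,q2,q3} --y--> {q0,q1,q2,q3}  [seen]
Reachable DFA states: {q0}, {q0,q1,q3}, {q0,q1,q2}, {q0,q1,q2,q3}.
Accepting DFA states (contain an NFA accepting state): {q0}, {q0,q1,q3}, {q0,q1,q2}, {q0,q1,q2,q3}.

4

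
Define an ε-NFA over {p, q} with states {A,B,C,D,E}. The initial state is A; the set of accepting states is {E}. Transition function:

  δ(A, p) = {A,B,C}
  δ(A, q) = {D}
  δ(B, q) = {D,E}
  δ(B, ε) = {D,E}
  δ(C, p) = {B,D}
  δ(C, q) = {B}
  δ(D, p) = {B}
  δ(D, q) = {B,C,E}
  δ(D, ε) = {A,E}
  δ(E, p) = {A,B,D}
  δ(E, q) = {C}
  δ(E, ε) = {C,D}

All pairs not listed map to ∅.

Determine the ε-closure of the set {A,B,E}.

Begin with {A,B,E}.
B →ε {D,E}; add D.
E →ε {C,D}; add C.
ε-closure = {A,B,C,D,E}.

{A,B,C,D,E}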